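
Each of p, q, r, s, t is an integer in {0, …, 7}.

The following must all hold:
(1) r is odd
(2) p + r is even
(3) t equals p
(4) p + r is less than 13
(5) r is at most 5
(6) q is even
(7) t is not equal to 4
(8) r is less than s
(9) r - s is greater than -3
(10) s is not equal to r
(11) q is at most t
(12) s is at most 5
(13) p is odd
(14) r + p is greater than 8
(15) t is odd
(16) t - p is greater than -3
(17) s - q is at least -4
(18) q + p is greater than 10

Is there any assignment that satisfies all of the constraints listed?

Satisfiable

Try p = 7, q = 6, r = 3, s = 4, t = 7.
Check constraint 4: p + r = 10; constraint 9: r - s = -1; constraint 14: r + p = 10. The remaining constraints are straightforward to verify.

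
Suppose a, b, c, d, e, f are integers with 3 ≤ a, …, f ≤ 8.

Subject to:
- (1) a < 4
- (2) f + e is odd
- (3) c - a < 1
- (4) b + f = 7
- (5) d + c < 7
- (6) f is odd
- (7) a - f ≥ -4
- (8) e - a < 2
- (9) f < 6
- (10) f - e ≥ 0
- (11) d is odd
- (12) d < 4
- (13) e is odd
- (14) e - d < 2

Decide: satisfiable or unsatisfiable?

Constraint 6 makes f odd and constraint 13 makes e odd, so f + e must be even. Constraint 2 says f + e is odd — contradiction.

Unsatisfiable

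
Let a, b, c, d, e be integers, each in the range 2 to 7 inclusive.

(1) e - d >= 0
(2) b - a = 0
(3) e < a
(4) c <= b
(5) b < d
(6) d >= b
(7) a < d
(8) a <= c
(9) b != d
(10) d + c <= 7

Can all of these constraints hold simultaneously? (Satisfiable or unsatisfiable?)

Unsatisfiable

Constraints 1, 3, 4, 5, and 8 give e < a, a ≤ c, c ≤ b, b < d, d ≤ e. Chaining: e < a ≤ c ≤ b < d ≤ e, which forces e < e — impossible.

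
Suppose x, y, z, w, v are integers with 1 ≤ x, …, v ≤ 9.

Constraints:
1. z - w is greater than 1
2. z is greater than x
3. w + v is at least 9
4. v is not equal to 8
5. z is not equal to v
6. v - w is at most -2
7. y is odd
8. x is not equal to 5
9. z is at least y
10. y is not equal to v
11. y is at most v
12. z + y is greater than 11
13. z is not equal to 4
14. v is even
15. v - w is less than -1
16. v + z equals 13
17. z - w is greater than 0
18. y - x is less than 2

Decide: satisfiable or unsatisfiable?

Satisfiable

Try x = 4, y = 3, z = 9, w = 7, v = 4.
Check constraint 1: z - w = 2; constraint 3: w + v = 11; constraint 6: v - w = -3. The remaining constraints are straightforward to verify.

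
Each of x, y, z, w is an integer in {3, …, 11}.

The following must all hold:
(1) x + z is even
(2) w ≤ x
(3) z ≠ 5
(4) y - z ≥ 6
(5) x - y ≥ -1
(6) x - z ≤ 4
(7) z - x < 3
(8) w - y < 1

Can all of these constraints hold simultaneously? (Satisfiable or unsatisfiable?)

Constraints 4, 5, and 6 give z − x ≥ -4, x − y ≥ -1, y − z ≥ 6.
Adding all 3 inequalities: the left sides telescope to 0, and the right sides sum to (-4) + (-1) + 6 = 1. So 0 ≥ 1, which is false.

Unsatisfiable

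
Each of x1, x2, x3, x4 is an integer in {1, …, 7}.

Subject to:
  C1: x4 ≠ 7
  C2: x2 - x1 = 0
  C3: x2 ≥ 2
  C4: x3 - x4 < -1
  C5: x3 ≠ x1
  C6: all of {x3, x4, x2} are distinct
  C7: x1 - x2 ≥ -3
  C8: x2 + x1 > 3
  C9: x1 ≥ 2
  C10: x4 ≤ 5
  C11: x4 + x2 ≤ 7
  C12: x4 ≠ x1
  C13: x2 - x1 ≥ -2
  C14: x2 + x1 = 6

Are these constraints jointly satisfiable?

Satisfiable

The assignment x1 = 3, x2 = 3, x3 = 1, x4 = 4 works:
  constraint 2 holds since x2 - x1 = 0.
  constraint 4 holds since x3 - x4 = -3.
The rest check out directly.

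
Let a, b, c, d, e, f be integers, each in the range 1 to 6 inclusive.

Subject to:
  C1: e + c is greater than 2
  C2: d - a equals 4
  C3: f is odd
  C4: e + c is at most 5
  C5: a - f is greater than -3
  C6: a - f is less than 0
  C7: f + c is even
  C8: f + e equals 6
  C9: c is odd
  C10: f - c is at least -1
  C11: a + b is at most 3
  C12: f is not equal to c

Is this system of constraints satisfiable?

Try a = 1, b = 2, c = 1, d = 5, e = 3, f = 3.
Check constraint 1: e + c = 4; constraint 2: d - a = 4. The remaining constraints are straightforward to verify.

Satisfiable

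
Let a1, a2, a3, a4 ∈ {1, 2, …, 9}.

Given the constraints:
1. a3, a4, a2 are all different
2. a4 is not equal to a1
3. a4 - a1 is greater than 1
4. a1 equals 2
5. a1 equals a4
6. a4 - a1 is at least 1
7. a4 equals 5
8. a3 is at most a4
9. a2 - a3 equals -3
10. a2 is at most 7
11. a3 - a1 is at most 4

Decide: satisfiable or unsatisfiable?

Constraint 4 fixes a1 = 2 and constraint 7 fixes a4 = 5, but constraint 5 requires a1 = a4. Since 2 ≠ 5, contradiction.

Unsatisfiable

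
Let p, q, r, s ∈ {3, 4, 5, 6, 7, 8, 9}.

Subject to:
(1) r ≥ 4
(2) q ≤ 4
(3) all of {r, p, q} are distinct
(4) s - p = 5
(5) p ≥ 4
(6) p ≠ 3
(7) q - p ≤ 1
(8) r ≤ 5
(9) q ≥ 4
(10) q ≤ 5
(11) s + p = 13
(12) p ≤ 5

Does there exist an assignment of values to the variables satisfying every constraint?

Unsatisfiable

Constraints 1, 5, 8, 9, 10, and 12 confine each of r, p, q to the 2 values {4, 5}.
Constraint 3 requires all 3 of them to be distinct, but only 2 values are available — impossible by the pigeonhole principle.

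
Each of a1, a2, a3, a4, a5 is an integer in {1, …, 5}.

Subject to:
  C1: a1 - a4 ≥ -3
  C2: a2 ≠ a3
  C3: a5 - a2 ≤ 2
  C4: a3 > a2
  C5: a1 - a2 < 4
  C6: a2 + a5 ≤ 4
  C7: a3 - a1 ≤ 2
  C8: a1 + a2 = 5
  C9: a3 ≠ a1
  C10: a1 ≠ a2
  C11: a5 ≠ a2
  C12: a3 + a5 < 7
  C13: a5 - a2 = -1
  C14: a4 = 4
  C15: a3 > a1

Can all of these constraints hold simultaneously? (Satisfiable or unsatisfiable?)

Satisfiable

One satisfying assignment is a1 = 3, a2 = 2, a3 = 5, a4 = 4, a5 = 1.
For the less obvious constraints — constraint 1: a1 - a4 = -1; constraint 3: a5 - a2 = -1; constraint 5: a1 - a2 = 1 — and the others hold by inspection.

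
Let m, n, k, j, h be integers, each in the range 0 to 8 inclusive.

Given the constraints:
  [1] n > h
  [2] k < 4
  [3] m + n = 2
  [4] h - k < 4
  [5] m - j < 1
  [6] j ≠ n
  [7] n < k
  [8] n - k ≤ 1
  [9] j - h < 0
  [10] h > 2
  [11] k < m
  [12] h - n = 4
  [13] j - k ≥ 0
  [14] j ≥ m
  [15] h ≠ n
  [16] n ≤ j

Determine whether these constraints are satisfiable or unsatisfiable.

Unsatisfiable

Constraints 1, 7, 9, 11, and 14 give k < m, m ≤ j, j < h, h < n, n < k. Chaining: k < m ≤ j < h < n < k, which forces k < k — impossible.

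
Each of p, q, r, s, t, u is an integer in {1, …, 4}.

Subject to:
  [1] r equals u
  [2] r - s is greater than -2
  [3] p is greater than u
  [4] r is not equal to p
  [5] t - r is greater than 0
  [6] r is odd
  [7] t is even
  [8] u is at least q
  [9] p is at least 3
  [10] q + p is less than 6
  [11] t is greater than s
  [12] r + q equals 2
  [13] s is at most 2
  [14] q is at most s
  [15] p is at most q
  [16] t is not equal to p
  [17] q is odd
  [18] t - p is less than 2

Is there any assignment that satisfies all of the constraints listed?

From constraints 9 and 15: q ≥ p and p ≥ 3, so q ≥ 3. From constraints 13 and 14: q ≤ s and s ≤ 2, so q ≤ 2. But 2 < 3, so no value of q works.

Unsatisfiable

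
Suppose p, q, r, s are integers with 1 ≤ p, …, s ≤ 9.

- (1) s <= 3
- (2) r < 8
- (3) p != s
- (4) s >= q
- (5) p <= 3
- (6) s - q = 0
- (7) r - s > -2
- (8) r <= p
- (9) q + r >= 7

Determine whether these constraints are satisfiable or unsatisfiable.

Unsatisfiable

From constraints 1 and 4: q ≤ s ≤ 3. From constraints 5 and 8: r ≤ p ≤ 3. Hence q + r ≤ 6. But constraint 9 requires q + r ≥ 7, and 7 > 6. Contradiction.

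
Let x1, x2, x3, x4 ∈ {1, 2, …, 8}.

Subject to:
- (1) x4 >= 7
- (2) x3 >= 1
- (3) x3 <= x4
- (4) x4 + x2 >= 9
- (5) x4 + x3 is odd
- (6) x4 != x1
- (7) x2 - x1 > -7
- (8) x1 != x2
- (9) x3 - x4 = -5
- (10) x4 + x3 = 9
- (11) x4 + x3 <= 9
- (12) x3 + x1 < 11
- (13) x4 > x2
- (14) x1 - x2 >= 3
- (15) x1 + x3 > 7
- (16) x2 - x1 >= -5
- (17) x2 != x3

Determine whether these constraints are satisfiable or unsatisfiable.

Setting (x1, x2, x3, x4) = (8, 3, 2, 7) satisfies everything: constraint 4: x4 + x2 = 10; constraint 7: x2 - x1 = -5, and the others follow.

Satisfiable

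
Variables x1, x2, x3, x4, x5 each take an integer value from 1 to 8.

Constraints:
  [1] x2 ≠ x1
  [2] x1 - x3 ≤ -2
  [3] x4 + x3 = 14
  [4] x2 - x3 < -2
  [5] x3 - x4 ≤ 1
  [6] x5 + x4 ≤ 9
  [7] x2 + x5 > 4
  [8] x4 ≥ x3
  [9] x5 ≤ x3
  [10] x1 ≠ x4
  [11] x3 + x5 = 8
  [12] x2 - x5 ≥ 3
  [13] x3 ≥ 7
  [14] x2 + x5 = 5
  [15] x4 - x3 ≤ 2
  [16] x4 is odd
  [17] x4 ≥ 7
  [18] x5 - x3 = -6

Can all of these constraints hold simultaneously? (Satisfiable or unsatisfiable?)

Satisfiable

One satisfying assignment is x1 = 3, x2 = 4, x3 = 7, x4 = 7, x5 = 1.
For the less obvious constraints — constraint 2: x1 - x3 = -4; constraint 3: x4 + x3 = 14 — and the others hold by inspection.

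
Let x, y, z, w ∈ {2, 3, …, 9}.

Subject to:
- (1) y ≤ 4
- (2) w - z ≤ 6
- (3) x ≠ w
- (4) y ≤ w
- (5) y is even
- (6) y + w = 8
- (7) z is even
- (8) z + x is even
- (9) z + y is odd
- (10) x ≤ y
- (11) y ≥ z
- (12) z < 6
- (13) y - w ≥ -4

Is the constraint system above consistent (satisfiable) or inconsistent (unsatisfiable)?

Unsatisfiable

Constraint 7 makes z even and constraint 5 makes y even, so z + y must be even. Constraint 9 says z + y is odd — contradiction.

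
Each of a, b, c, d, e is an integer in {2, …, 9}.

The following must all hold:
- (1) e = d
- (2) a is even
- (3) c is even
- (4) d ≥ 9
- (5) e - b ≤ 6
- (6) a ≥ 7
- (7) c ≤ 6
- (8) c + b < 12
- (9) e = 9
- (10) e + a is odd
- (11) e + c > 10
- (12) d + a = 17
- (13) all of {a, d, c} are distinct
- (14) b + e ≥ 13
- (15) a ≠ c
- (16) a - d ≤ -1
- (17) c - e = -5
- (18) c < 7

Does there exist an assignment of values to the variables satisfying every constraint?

Satisfiable

Setting (a, b, c, d, e) = (8, 6, 4, 9, 9) satisfies everything: constraint 5: e - b = 3; constraint 8: c + b = 10, and the others follow.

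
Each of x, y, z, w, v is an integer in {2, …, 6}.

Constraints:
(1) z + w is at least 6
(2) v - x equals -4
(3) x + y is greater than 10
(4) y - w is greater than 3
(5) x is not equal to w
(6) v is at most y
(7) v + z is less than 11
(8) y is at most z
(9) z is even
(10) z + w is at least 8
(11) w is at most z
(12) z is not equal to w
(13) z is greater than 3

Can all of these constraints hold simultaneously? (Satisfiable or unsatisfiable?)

Satisfiable

Take x = 6, y = 6, z = 6, w = 2, v = 2. Then constraint 1: z + w = 8; constraint 2: v - x = -4; constraint 3: x + y = 12, and every other listed constraint is also met.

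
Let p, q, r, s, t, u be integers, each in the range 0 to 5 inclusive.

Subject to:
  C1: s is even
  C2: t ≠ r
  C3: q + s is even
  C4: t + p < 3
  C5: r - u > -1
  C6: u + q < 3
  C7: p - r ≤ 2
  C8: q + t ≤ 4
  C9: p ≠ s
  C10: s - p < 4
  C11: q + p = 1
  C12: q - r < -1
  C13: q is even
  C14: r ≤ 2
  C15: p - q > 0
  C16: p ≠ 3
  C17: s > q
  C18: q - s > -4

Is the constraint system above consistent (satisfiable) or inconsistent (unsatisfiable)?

Satisfiable

Take p = 1, q = 0, r = 2, s = 2, t = 1, u = 1. Then constraint 4: t + p = 2; constraint 5: r - u = 1, and every other listed constraint is also met.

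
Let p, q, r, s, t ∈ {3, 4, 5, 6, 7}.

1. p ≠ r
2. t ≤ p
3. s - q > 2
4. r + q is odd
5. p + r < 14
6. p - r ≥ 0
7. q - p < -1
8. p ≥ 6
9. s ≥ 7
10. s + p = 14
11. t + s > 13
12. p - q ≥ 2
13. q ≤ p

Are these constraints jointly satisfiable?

Satisfiable

Take p = 7, q = 4, r = 5, s = 7, t = 7. Then constraint 3: s - q = 3; constraint 5: p + r = 12, and every other listed constraint is also met.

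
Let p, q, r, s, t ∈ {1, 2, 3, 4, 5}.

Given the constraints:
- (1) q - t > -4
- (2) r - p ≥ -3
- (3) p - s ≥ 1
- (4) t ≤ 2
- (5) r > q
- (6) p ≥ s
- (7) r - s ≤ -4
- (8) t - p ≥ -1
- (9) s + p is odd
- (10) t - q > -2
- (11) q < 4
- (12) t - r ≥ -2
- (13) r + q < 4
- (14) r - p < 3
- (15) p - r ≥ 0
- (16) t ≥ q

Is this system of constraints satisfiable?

Constraints 2, 3, and 7 give r − p ≥ -3, p − s ≥ 1, s − r ≥ 4.
Adding all 3 inequalities: the left sides telescope to 0, and the right sides sum to (-3) + 1 + 4 = 2. So 0 ≥ 2, which is false.

Unsatisfiable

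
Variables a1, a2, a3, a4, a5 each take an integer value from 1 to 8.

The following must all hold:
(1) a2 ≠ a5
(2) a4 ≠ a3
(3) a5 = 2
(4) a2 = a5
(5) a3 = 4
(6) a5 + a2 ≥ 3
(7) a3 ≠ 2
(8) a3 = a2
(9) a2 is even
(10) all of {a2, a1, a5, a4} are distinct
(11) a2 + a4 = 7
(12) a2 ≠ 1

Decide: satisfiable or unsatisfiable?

Constraint 5 fixes a3 = 4 and constraint 3 fixes a5 = 2. Constraints 4 and 8 give a3 = a2 = a5, so a3 = a5. But 4 ≠ 2 — contradiction.

Unsatisfiable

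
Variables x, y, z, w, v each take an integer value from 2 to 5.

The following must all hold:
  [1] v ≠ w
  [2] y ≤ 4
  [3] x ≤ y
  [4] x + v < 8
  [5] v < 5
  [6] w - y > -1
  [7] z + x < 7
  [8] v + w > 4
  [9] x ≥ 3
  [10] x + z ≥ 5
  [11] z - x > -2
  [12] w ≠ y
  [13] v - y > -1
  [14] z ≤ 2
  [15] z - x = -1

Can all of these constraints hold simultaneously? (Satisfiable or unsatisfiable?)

Satisfiable

The assignment x = 3, y = 3, z = 2, w = 4, v = 3 works:
  constraint 4 holds since x + v = 6.
  constraint 6 holds since w - y = 1.
  constraint 7 holds since z + x = 5.
The rest check out directly.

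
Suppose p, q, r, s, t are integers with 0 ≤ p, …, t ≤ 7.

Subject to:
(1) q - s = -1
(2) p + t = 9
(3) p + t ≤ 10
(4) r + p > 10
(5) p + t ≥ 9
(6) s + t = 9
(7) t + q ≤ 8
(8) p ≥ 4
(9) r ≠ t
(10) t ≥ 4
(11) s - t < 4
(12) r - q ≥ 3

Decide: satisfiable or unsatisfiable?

Satisfiable

The assignment p = 5, q = 4, r = 7, s = 5, t = 4 works:
  constraint 1 holds since q - s = -1.
  constraint 2 holds since p + t = 9.
  constraint 3 holds since p + t = 9.
The rest check out directly.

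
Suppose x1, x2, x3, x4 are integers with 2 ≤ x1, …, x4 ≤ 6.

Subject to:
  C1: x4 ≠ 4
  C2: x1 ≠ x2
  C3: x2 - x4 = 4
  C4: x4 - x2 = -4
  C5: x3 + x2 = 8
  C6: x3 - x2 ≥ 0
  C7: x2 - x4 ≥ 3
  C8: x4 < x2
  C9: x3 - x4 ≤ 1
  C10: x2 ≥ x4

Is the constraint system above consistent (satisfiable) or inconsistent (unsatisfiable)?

Unsatisfiable

Constraints 6, 7, and 9 give x2 − x4 ≥ 3, x4 − x3 ≥ -1, x3 − x2 ≥ 0.
Adding all 3 inequalities: the left sides telescope to 0, and the right sides sum to 3 + (-1) + 0 = 2. So 0 ≥ 2, which is false.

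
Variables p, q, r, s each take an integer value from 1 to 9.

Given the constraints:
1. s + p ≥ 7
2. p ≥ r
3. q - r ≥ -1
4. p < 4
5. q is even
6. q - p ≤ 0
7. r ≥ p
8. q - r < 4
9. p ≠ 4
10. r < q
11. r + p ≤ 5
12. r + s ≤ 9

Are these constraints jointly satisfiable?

Unsatisfiable

Constraints 6, 7, and 10 give r < q, q ≤ p, p ≤ r. Chaining: r < q ≤ p ≤ r, which forces r < r — impossible.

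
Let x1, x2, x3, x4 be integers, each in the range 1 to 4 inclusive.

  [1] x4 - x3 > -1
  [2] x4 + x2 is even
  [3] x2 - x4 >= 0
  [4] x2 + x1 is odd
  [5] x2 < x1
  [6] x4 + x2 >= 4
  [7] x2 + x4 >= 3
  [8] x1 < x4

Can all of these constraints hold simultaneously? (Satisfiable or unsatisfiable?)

Constraints 3, 5, and 8 give x1 < x4, x4 ≤ x2, x2 < x1. Chaining: x1 < x4 ≤ x2 < x1, which forces x1 < x1 — impossible.

Unsatisfiable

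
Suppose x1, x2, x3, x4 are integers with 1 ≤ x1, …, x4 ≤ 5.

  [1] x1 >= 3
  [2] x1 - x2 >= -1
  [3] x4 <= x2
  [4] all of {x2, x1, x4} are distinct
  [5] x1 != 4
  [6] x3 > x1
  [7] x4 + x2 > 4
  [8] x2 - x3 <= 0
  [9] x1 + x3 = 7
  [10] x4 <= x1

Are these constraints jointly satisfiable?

One satisfying assignment is x1 = 3, x2 = 4, x3 = 4, x4 = 1.
For the less obvious constraints — constraint 2: x1 - x2 = -1; constraint 7: x4 + x2 = 5 — and the others hold by inspection.

Satisfiable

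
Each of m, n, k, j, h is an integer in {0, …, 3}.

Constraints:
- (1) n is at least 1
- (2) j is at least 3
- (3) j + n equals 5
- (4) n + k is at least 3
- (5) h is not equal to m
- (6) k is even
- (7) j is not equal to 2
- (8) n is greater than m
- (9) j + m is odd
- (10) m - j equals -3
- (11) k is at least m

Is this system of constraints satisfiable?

Satisfiable

Setting (m, n, k, j, h) = (0, 2, 2, 3, 3) satisfies everything: constraint 3: j + n = 5; constraint 4: n + k = 4; constraint 10: m - j = -3, and the others follow.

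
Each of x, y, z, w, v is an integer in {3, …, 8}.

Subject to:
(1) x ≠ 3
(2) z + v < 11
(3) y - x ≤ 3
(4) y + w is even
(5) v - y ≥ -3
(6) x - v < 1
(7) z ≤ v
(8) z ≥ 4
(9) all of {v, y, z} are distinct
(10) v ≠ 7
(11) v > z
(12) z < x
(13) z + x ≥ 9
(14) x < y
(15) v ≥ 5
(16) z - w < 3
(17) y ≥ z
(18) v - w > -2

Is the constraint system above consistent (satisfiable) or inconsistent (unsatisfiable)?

Setting (x, y, z, w, v) = (5, 8, 4, 4, 5) satisfies everything: constraint 2: z + v = 9; constraint 3: y - x = 3; constraint 5: v - y = -3, and the others follow.

Satisfiable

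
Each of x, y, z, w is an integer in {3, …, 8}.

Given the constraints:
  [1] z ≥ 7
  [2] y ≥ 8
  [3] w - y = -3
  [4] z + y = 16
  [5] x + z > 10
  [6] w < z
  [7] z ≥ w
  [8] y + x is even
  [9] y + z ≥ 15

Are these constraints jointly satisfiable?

Satisfiable

One satisfying assignment is x = 4, y = 8, z = 8, w = 5.
For the less obvious constraints — constraint 3: w - y = -3; constraint 4: z + y = 16 — and the others hold by inspection.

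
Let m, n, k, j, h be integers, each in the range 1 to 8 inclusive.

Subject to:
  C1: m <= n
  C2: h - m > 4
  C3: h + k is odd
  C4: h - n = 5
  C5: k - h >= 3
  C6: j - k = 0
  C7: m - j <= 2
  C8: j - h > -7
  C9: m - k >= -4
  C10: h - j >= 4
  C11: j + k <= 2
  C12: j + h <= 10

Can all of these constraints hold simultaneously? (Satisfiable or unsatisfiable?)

Constraints 5, 7, 9, and 10 give h − j ≥ 4, j − m ≥ -2, m − k ≥ -4, k − h ≥ 3.
Adding all 4 inequalities: the left sides telescope to 0, and the right sides sum to 4 + (-2) + (-4) + 3 = 1. So 0 ≥ 1, which is false.

Unsatisfiable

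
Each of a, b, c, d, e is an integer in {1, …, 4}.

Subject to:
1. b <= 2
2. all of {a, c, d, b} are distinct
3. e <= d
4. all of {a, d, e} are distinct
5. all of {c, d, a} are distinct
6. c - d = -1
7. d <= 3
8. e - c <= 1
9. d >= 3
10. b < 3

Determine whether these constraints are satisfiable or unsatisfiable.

The assignment a = 4, b = 1, c = 2, d = 3, e = 1 works:
  constraint 6 holds since c - d = -1.
  constraint 8 holds since e - c = -1.
The rest check out directly.

Satisfiable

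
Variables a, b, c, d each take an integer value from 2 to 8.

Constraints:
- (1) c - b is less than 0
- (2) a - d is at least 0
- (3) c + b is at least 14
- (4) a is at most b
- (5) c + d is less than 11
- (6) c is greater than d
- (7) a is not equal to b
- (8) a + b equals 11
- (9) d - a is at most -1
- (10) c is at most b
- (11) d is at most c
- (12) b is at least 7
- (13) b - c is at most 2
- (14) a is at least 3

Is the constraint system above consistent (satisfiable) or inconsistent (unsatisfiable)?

Take a = 3, b = 8, c = 7, d = 2. Then constraint 1: c - b = -1; constraint 2: a - d = 1; constraint 3: c + b = 15, and every other listed constraint is also met.

Satisfiable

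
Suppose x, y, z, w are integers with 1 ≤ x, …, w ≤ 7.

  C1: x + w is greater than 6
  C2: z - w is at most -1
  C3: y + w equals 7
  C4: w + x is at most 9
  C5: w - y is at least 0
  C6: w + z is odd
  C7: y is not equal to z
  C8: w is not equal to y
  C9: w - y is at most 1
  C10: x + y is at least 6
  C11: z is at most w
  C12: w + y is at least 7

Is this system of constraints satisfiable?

Satisfiable

Try x = 3, y = 3, z = 1, w = 4.
Check constraint 1: x + w = 7; constraint 2: z - w = -3. The remaining constraints are straightforward to verify.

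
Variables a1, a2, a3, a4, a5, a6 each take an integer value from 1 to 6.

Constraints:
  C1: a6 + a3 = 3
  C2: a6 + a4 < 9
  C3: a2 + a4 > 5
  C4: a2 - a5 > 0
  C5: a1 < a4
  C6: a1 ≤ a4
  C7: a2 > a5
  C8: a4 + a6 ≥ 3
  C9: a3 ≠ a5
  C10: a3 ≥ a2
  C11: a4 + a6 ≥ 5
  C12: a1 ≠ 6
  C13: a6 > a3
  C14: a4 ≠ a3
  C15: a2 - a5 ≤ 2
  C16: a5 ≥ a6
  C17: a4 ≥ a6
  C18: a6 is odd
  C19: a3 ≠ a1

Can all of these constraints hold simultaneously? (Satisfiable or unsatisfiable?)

Unsatisfiable

Constraints 4, 10, 13, and 16 give a2 ≤ a3, a3 < a6, a6 ≤ a5, a5 < a2. Chaining: a2 ≤ a3 < a6 ≤ a5 < a2, which forces a2 < a2 — impossible.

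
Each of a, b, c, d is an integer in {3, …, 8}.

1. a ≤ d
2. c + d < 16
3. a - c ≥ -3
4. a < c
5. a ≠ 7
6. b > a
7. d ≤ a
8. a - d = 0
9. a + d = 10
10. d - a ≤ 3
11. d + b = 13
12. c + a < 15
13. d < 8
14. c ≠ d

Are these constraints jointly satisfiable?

Try a = 5, b = 8, c = 8, d = 5.
Check constraint 2: c + d = 13; constraint 3: a - c = -3; constraint 8: a - d = 0. The remaining constraints are straightforward to verify.

Satisfiable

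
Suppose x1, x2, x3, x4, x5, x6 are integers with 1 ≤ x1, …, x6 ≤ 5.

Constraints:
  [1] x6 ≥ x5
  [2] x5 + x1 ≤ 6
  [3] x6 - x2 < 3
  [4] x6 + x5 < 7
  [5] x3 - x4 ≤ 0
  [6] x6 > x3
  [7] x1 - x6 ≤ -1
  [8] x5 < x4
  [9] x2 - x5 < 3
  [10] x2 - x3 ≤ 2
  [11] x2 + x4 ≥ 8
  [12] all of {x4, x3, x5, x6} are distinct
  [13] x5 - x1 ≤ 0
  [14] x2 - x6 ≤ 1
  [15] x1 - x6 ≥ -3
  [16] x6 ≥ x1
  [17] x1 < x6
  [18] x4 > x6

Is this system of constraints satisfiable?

The assignment x1 = 2, x2 = 4, x3 = 3, x4 = 5, x5 = 2, x6 = 4 works:
  constraint 2 holds since x5 + x1 = 4.
  constraint 3 holds since x6 - x2 = 0.
  constraint 4 holds since x6 + x5 = 6.
The rest check out directly.

Satisfiable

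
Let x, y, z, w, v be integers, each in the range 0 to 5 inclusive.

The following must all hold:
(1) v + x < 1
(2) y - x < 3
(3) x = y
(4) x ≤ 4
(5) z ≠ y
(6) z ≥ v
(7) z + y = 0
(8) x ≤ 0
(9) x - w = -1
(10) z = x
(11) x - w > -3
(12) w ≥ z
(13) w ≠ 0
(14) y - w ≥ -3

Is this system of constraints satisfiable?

Unsatisfiable

From constraints 3 and 10, z = x = y, so z = y. But constraint 5 says z ≠ y. Contradiction.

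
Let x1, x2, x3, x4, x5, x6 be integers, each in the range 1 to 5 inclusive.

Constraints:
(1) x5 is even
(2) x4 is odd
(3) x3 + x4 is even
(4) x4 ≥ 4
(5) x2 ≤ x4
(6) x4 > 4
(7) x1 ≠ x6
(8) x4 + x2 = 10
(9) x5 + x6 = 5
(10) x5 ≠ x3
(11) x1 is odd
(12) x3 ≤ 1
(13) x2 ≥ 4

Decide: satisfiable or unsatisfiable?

Satisfiable

The assignment x1 = 3, x2 = 5, x3 = 1, x4 = 5, x5 = 4, x6 = 1 works:
  constraint 1 holds since x5 = 4 is even.
  constraint 8 holds since x4 + x2 = 10.
  constraint 9 holds since x5 + x6 = 5.
The rest check out directly.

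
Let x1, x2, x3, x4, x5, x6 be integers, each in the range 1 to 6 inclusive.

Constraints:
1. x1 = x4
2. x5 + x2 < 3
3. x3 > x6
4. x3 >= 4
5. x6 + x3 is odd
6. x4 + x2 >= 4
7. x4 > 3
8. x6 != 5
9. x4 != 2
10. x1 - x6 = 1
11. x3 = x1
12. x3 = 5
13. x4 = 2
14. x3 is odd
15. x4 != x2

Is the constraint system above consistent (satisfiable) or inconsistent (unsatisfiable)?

Unsatisfiable

Constraint 12 fixes x3 = 5 and constraint 13 fixes x4 = 2. Constraints 1 and 11 give x3 = x1 = x4, so x3 = x4. But 5 ≠ 2 — contradiction.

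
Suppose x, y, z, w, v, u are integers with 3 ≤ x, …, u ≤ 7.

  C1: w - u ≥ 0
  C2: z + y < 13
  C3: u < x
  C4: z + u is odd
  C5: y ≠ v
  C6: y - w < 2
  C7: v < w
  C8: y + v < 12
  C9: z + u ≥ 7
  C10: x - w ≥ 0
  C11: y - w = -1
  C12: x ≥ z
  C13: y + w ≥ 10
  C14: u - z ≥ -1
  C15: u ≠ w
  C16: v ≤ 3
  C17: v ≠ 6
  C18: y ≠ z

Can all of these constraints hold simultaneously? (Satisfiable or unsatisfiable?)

One satisfying assignment is x = 7, y = 6, z = 4, w = 7, v = 3, u = 5.
For the less obvious constraints — constraint 1: w - u = 2; constraint 2: z + y = 10; constraint 6: y - w = -1 — and the others hold by inspection.

Satisfiable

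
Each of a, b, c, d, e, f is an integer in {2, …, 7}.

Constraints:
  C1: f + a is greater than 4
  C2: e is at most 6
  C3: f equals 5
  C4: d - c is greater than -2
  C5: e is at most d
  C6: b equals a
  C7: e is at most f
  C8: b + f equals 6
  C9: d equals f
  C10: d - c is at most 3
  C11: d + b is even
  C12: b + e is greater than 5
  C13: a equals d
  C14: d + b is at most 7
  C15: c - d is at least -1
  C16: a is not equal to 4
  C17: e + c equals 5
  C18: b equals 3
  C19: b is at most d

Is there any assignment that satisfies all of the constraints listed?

Constraint 18 fixes b = 3 and constraint 3 fixes f = 5. Constraints 6, 9, and 13 give b = a = d = f, so b = f. But 3 ≠ 5 — contradiction.

Unsatisfiable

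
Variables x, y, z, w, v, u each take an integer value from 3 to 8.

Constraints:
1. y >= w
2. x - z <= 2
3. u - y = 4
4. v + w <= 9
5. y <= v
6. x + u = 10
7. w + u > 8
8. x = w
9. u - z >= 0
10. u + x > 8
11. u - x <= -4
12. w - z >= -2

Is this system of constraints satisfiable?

Unsatisfiable

Constraints 2, 9, and 11 give u − z ≥ 0, z − x ≥ -2, x − u ≥ 4.
Adding all 3 inequalities: the left sides telescope to 0, and the right sides sum to 0 + (-2) + 4 = 2. So 0 ≥ 2, which is false.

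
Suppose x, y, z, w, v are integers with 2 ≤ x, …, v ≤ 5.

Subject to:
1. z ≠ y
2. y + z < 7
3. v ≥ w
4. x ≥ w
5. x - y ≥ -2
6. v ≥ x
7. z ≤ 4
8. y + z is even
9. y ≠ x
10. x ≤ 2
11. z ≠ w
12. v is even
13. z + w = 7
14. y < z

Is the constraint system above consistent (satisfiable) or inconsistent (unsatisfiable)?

Unsatisfiable

From constraint 7: z ≤ 4. From constraints 4 and 10: w ≤ x ≤ 2. Hence z + w ≤ 6. But constraint 13 requires z + w = 7, and 7 > 6. Contradiction.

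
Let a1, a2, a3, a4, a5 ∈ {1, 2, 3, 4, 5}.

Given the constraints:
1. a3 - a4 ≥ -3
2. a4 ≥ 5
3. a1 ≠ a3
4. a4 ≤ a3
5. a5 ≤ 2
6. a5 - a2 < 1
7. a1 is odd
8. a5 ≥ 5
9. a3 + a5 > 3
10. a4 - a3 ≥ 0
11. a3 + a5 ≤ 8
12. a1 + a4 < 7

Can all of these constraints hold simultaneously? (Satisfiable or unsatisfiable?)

Unsatisfiable

From constraints 2 and 4: a3 ≥ a4 ≥ 5. From constraint 8: a5 ≥ 5. Hence a3 + a5 ≥ 10. But constraint 11 requires a3 + a5 ≤ 8, and 8 < 10. Contradiction.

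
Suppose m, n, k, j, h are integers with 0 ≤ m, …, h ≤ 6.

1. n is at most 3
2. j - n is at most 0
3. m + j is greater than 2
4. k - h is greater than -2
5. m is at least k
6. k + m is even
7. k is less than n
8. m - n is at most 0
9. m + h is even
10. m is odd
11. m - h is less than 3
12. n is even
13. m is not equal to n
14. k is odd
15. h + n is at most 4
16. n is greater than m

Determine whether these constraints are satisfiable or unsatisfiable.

Satisfiable

One satisfying assignment is m = 1, n = 2, k = 1, j = 2, h = 1.
For the less obvious constraints — constraint 2: j - n = 0; constraint 3: m + j = 3; constraint 4: k - h = 0 — and the others hold by inspection.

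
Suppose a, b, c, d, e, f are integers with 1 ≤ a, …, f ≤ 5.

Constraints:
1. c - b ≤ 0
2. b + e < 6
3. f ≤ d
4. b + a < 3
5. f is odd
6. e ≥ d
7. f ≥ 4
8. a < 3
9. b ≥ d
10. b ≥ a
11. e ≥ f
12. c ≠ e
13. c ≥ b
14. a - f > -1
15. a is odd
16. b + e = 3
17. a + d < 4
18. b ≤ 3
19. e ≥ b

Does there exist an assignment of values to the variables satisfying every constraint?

Unsatisfiable

From constraints 3 and 7: d ≥ f and f ≥ 4, so d ≥ 4. From constraints 9 and 18: d ≤ b and b ≤ 3, so d ≤ 3. But 3 < 4, so no value of d works.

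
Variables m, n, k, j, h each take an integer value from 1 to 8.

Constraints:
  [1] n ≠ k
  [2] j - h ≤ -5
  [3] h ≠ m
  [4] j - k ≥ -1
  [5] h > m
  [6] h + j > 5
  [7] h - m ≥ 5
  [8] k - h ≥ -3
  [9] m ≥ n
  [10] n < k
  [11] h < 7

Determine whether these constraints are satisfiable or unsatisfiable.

Unsatisfiable

Constraints 2, 4, and 8 give h − j ≥ 5, j − k ≥ -1, k − h ≥ -3.
Adding all 3 inequalities: the left sides telescope to 0, and the right sides sum to 5 + (-1) + (-3) = 1. So 0 ≥ 1, which is false.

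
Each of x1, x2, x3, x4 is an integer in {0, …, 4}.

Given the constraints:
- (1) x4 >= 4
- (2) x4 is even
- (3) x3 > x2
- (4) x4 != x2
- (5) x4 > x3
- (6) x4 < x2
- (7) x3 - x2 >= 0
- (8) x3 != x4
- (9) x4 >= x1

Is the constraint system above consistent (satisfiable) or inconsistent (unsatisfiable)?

Unsatisfiable

Constraints 3, 5, and 6 give x3 < x4, x4 < x2, x2 < x3. Chaining: x3 < x4 < x2 < x3, which forces x3 < x3 — impossible.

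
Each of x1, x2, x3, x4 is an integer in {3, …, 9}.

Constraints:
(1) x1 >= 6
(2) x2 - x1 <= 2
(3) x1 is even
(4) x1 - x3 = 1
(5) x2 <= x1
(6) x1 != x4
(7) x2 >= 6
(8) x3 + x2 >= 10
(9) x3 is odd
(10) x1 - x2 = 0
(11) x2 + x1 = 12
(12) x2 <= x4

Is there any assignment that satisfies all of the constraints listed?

Satisfiable

Try x1 = 6, x2 = 6, x3 = 5, x4 = 7.
Check constraint 2: x2 - x1 = 0; constraint 4: x1 - x3 = 1. The remaining constraints are straightforward to verify.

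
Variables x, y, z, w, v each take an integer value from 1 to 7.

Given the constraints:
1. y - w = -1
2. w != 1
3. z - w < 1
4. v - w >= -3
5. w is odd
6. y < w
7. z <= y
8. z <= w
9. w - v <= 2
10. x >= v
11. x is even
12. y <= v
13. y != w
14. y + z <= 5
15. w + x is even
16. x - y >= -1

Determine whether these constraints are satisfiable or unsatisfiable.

Unsatisfiable

Constraint 5 makes w odd and constraint 11 makes x even, so w + x must be odd. Constraint 15 says w + x is even — contradiction.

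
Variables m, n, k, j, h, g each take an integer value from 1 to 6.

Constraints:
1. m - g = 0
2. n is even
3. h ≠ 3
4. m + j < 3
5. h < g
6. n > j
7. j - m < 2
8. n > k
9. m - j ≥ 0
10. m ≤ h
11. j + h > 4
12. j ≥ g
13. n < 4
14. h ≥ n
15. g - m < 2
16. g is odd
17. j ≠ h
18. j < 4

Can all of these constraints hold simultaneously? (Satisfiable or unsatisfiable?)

Constraints 5, 6, 12, and 14 give j < n, n ≤ h, h < g, g ≤ j. Chaining: j < n ≤ h < g ≤ j, which forces j < j — impossible.

Unsatisfiable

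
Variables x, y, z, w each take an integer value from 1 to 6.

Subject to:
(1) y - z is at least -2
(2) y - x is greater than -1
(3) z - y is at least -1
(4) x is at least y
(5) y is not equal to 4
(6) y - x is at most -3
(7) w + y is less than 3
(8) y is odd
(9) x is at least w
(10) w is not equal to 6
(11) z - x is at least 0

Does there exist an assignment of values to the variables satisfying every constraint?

Unsatisfiable

Constraints 1, 6, and 11 give x − y ≥ 3, y − z ≥ -2, z − x ≥ 0.
Adding all 3 inequalities: the left sides telescope to 0, and the right sides sum to 3 + (-2) + 0 = 1. So 0 ≥ 1, which is false.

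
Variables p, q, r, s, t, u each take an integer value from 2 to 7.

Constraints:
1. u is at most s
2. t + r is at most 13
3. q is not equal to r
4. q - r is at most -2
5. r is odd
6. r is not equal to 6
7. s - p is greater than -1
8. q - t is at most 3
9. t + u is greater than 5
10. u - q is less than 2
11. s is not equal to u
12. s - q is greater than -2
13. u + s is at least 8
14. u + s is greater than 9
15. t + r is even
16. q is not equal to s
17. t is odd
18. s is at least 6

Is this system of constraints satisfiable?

One satisfying assignment is p = 4, q = 5, r = 7, s = 6, t = 3, u = 4.
For the less obvious constraints — constraint 2: t + r = 10; constraint 4: q - r = -2; constraint 7: s - p = 2 — and the others hold by inspection.

Satisfiable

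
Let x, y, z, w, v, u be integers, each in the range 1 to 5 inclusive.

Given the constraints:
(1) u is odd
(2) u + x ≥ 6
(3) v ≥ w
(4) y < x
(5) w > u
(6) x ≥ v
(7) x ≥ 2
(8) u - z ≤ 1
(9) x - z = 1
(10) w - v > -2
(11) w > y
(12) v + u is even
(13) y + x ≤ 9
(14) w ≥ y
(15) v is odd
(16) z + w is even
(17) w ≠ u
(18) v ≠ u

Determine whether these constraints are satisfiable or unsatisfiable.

Satisfiable

One satisfying assignment is x = 5, y = 3, z = 4, w = 4, v = 5, u = 3.
For the less obvious constraints — constraint 2: u + x = 8; constraint 8: u - z = -1; constraint 9: x - z = 1 — and the others hold by inspection.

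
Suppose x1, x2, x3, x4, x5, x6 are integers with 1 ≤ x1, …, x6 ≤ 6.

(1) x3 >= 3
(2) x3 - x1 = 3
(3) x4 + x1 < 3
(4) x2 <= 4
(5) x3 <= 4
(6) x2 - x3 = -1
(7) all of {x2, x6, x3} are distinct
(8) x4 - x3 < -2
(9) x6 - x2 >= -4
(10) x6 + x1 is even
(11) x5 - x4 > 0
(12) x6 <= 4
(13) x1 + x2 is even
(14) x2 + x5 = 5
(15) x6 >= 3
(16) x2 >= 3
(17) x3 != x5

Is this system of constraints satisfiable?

Unsatisfiable

Constraints 1, 4, 5, 12, 15, and 16 confine each of x2, x6, x3 to the 2 values {3, 4}.
Constraint 7 requires all 3 of them to be distinct, but only 2 values are available — impossible by the pigeonhole principle.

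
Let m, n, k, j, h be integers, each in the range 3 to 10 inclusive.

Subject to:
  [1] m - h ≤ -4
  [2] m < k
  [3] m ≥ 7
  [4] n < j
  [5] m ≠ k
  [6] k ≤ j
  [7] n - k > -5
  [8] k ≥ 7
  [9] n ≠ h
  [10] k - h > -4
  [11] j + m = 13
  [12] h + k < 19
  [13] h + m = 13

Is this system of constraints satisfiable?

From constraints 6 and 8: j ≥ k ≥ 7. From constraint 3: m ≥ 7. Hence j + m ≥ 14. But constraint 11 requires j + m = 13, and 13 < 14. Contradiction.

Unsatisfiable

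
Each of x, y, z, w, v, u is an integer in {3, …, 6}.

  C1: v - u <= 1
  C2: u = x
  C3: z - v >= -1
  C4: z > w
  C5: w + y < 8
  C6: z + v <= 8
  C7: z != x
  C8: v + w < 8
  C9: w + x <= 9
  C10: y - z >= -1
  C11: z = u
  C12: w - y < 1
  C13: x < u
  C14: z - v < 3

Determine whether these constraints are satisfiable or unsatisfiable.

From constraints 2 and 11, z = u = x, so z = x. But constraint 7 says z ≠ x. Contradiction.

Unsatisfiable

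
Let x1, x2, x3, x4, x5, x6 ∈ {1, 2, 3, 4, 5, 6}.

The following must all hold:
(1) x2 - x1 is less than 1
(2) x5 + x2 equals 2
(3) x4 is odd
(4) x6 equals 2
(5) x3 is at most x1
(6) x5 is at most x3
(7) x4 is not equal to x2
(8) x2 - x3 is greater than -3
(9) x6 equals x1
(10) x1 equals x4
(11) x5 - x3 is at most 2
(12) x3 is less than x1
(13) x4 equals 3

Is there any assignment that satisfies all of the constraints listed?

Constraint 4 fixes x6 = 2 and constraint 13 fixes x4 = 3. Constraints 9 and 10 give x6 = x1 = x4, so x6 = x4. But 2 ≠ 3 — contradiction.

Unsatisfiable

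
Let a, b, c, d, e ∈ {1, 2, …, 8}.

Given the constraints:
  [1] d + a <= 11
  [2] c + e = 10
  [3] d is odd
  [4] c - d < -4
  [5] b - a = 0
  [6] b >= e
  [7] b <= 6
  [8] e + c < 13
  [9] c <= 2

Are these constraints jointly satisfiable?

Unsatisfiable

From constraint 9: c ≤ 2. From constraints 6 and 7: e ≤ b ≤ 6. Hence c + e ≤ 8. But constraint 2 requires c + e = 10, and 10 > 8. Contradiction.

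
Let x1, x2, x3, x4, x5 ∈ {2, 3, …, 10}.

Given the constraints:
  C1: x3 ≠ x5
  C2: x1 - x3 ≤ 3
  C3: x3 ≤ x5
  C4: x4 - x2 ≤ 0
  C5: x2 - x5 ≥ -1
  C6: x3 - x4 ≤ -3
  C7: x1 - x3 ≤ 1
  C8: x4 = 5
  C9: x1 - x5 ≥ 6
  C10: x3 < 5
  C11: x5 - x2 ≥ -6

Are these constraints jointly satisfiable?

Constraints 4, 6, 7, 9, and 11 give x5 − x2 ≥ -6, x2 − x4 ≥ 0, x4 − x3 ≥ 3, x3 − x1 ≥ -1, x1 − x5 ≥ 6.
Adding all 5 inequalities: the left sides telescope to 0, and the right sides sum to (-6) + 0 + 3 + (-1) + 6 = 2. So 0 ≥ 2, which is false.

Unsatisfiable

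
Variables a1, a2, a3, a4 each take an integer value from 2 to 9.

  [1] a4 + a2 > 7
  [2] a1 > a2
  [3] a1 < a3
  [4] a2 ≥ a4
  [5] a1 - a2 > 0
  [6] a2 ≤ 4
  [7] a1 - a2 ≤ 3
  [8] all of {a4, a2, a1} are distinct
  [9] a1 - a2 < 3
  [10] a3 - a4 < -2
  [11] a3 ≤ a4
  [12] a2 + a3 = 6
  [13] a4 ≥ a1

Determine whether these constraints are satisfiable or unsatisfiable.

Constraints 2, 3, 4, and 11 give a4 ≤ a2, a2 < a1, a1 < a3, a3 ≤ a4. Chaining: a4 ≤ a2 < a1 < a3 ≤ a4, which forces a4 < a4 — impossible.

Unsatisfiable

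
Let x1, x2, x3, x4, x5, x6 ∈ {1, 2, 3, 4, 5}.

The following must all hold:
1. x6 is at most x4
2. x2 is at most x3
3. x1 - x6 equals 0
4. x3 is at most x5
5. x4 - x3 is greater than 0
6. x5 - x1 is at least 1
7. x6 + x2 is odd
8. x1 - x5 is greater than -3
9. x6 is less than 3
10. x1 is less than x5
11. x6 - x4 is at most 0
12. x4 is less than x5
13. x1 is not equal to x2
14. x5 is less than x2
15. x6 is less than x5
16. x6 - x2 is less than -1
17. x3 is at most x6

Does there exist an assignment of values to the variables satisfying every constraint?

Unsatisfiable

Constraints 2, 11, 12, 14, and 17 give x5 < x2, x2 ≤ x3, x3 ≤ x6, x6 ≤ x4, x4 < x5. Chaining: x5 < x2 ≤ x3 ≤ x6 ≤ x4 < x5, which forces x5 < x5 — impossible.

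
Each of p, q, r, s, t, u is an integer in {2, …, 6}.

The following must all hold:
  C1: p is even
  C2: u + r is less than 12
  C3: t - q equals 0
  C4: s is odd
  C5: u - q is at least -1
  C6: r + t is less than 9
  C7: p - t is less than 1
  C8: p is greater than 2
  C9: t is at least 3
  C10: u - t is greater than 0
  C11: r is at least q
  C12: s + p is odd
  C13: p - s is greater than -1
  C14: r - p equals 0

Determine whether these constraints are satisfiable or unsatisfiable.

Setting (p, q, r, s, t, u) = (4, 4, 4, 3, 4, 5) satisfies everything: constraint 2: u + r = 9; constraint 3: t - q = 0, and the others follow.

Satisfiable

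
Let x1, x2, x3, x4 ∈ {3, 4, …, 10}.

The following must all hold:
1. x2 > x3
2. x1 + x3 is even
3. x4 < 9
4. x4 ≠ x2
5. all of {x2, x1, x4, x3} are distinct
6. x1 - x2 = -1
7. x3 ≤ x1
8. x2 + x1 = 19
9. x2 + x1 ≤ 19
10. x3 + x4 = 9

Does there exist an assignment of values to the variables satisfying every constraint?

Satisfiable

The assignment x1 = 9, x2 = 10, x3 = 3, x4 = 6 works:
  constraint 6 holds since x1 - x2 = -1.
  constraint 8 holds since x2 + x1 = 19.
The rest check out directly.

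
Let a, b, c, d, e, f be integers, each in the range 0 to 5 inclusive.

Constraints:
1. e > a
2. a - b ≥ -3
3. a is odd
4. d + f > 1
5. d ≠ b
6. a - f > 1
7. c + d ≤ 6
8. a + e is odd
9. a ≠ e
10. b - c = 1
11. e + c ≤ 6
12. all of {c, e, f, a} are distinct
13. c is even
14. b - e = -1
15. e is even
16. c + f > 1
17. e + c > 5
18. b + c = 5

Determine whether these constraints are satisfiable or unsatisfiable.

Satisfiable

Try a = 3, b = 3, c = 2, d = 4, e = 4, f = 0.
Check constraint 2: a - b = 0; constraint 4: d + f = 4; constraint 6: a - f = 3. The remaining constraints are straightforward to verify.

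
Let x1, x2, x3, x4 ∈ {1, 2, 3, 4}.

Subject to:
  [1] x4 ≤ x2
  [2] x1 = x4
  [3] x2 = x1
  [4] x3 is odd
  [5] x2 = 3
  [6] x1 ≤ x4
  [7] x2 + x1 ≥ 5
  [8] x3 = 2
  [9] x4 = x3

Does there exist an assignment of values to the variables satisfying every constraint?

Unsatisfiable

Constraint 5 fixes x2 = 3 and constraint 8 fixes x3 = 2. Constraints 2, 3, and 9 give x2 = x1 = x4 = x3, so x2 = x3. But 3 ≠ 2 — contradiction.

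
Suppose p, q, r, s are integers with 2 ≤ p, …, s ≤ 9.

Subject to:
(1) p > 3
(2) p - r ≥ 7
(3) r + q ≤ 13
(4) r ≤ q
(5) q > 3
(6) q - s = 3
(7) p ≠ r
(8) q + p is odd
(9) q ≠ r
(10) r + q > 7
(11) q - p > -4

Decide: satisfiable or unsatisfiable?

Try p = 9, q = 8, r = 2, s = 5.
Check constraint 2: p - r = 7; constraint 3: r + q = 10; constraint 6: q - s = 3. The remaining constraints are straightforward to verify.

Satisfiable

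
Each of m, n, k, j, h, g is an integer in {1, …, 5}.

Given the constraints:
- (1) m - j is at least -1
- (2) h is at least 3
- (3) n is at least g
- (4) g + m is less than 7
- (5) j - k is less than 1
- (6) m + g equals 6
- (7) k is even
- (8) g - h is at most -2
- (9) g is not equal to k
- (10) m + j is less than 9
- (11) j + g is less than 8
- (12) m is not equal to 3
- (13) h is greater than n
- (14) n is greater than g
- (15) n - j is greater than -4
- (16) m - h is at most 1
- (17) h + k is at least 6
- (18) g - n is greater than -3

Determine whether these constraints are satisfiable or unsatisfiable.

Setting (m, n, k, j, h, g) = (4, 3, 4, 4, 4, 2) satisfies everything: constraint 1: m - j = 0; constraint 4: g + m = 6; constraint 5: j - k = 0, and the others follow.

Satisfiable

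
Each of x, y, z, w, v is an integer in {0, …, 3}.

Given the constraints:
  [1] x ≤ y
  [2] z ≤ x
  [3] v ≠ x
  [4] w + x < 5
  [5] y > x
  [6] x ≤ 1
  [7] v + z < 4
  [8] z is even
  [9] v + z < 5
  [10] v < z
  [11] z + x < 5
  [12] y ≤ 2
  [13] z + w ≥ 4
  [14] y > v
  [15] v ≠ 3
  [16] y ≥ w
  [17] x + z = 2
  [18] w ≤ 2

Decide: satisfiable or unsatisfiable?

Unsatisfiable

From constraints 2 and 6: z ≤ x ≤ 1. From constraints 12 and 16: w ≤ y ≤ 2. Hence z + w ≤ 3. But constraint 13 requires z + w ≥ 4, and 4 > 3. Contradiction.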